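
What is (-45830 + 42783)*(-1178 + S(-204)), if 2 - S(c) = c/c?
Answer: 3586319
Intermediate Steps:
S(c) = 1 (S(c) = 2 - c/c = 2 - 1*1 = 2 - 1 = 1)
(-45830 + 42783)*(-1178 + S(-204)) = (-45830 + 42783)*(-1178 + 1) = -3047*(-1177) = 3586319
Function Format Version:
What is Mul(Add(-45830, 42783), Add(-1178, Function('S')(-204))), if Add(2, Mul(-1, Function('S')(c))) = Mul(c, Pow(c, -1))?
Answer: 3586319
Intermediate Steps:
Function('S')(c) = 1 (Function('S')(c) = Add(2, Mul(-1, Mul(c, Pow(c, -1)))) = Add(2, Mul(-1, 1)) = Add(2, -1) = 1)
Mul(Add(-45830, 42783), Add(-1178, Function('S')(-204))) = Mul(Add(-45830, 42783), Add(-1178, 1)) = Mul(-3047, -1177) = 3586319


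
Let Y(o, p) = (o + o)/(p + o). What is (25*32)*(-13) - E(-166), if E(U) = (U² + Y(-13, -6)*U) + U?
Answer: -713694/19 ≈ -37563.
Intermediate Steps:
Y(o, p) = 2*o/(o + p) (Y(o, p) = (2*o)/(o + p) = 2*o/(o + p))
E(U) = U² + 45*U/19 (E(U) = (U² + (2*(-13)/(-13 - 6))*U) + U = (U² + (2*(-13)/(-19))*U) + U = (U² + (2*(-13)*(-1/19))*U) + U = (U² + 26*U/19) + U = U² + 45*U/19)
(25*32)*(-13) - E(-166) = (25*32)*(-13) - (-166)*(45 + 19*(-166))/19 = 800*(-13) - (-166)*(45 - 3154)/19 = -10400 - (-166)*(-3109)/19 = -10400 - 1*516094/19 = -10400 - 516094/19 = -713694/19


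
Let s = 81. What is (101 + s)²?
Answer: 33124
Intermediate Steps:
(101 + s)² = (101 + 81)² = 182² = 33124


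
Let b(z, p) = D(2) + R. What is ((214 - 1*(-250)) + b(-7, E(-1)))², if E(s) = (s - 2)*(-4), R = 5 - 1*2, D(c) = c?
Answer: 219961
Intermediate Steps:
R = 3 (R = 5 - 2 = 3)
E(s) = 8 - 4*s (E(s) = (-2 + s)*(-4) = 8 - 4*s)
b(z, p) = 5 (b(z, p) = 2 + 3 = 5)
((214 - 1*(-250)) + b(-7, E(-1)))² = ((214 - 1*(-250)) + 5)² = ((214 + 250) + 5)² = (464 + 5)² = 469² = 219961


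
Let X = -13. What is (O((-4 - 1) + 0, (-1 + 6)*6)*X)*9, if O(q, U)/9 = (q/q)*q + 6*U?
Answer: -184275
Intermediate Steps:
O(q, U) = 9*q + 54*U (O(q, U) = 9*((q/q)*q + 6*U) = 9*(1*q + 6*U) = 9*(q + 6*U) = 9*q + 54*U)
(O((-4 - 1) + 0, (-1 + 6)*6)*X)*9 = ((9*((-4 - 1) + 0) + 54*((-1 + 6)*6))*(-13))*9 = ((9*(-5 + 0) + 54*(5*6))*(-13))*9 = ((9*(-5) + 54*30)*(-13))*9 = ((-45 + 1620)*(-13))*9 = (1575*(-13))*9 = -20475*9 = -184275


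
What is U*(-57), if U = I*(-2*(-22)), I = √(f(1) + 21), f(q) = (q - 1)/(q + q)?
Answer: -2508*√21 ≈ -11493.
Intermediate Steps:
f(q) = (-1 + q)/(2*q) (f(q) = (-1 + q)/((2*q)) = (-1 + q)*(1/(2*q)) = (-1 + q)/(2*q))
I = √21 (I = √((½)*(-1 + 1)/1 + 21) = √((½)*1*0 + 21) = √(0 + 21) = √21 ≈ 4.5826)
U = 44*√21 (U = √21*(-2*(-22)) = √21*44 = 44*√21 ≈ 201.63)
U*(-57) = (44*√21)*(-57) = -2508*√21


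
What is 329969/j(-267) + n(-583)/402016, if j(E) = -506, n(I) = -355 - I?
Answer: -16581587767/25427512 ≈ -652.11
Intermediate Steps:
329969/j(-267) + n(-583)/402016 = 329969/(-506) + (-355 - 1*(-583))/402016 = 329969*(-1/506) + (-355 + 583)*(1/402016) = -329969/506 + 228*(1/402016) = -329969/506 + 57/100504 = -16581587767/25427512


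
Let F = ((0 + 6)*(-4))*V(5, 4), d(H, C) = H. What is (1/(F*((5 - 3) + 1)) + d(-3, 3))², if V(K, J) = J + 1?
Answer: 1168561/129600 ≈ 9.0167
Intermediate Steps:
V(K, J) = 1 + J
F = -120 (F = ((0 + 6)*(-4))*(1 + 4) = (6*(-4))*5 = -24*5 = -120)
(1/(F*((5 - 3) + 1)) + d(-3, 3))² = (1/(-120*((5 - 3) + 1)) - 3)² = (1/(-120*(2 + 1)) - 3)² = (1/(-120*3) - 3)² = (1/(-360) - 3)² = (-1/360 - 3)² = (-1081/360)² = 1168561/129600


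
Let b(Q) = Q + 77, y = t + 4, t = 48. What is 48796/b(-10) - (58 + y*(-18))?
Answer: 107622/67 ≈ 1606.3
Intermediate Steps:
y = 52 (y = 48 + 4 = 52)
b(Q) = 77 + Q
48796/b(-10) - (58 + y*(-18)) = 48796/(77 - 10) - (58 + 52*(-18)) = 48796/67 - (58 - 936) = 48796*(1/67) - 1*(-878) = 48796/67 + 878 = 107622/67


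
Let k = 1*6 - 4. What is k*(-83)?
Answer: -166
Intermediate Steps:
k = 2 (k = 6 - 4 = 2)
k*(-83) = 2*(-83) = -166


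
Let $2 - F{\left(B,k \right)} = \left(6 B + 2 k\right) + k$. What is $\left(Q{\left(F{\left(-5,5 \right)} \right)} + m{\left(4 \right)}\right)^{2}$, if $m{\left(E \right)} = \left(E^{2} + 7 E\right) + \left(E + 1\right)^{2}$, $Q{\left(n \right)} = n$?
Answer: $7396$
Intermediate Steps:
$F{\left(B,k \right)} = 2 - 6 B - 3 k$ ($F{\left(B,k \right)} = 2 - \left(\left(6 B + 2 k\right) + k\right) = 2 - \left(\left(2 k + 6 B\right) + k\right) = 2 - \left(3 k + 6 B\right) = 2 - 6 B - 3 k$)
$m{\left(E \right)} = E^{2} + \left(1 + E\right)^{2} + 7 E$ ($m{\left(E \right)} = \left(E^{2} + 7 E\right) + \left(1 + E\right)^{2} = E^{2} + \left(1 + E\right)^{2} + 7 E$)
$\left(Q{\left(F{\left(-5,5 \right)} \right)} + m{\left(4 \right)}\right)^{2} = \left(\left(2 - -30 - 15\right) + \left(1 + 2 \cdot 4^{2} + 9 \cdot 4\right)\right)^{2} = \left(\left(2 + 30 - 15\right) + \left(1 + 2 \cdot 16 + 36\right)\right)^{2} = \left(17 + \left(1 + 32 + 36\right)\right)^{2} = \left(17 + 69\right)^{2} = 86^{2} = 7396$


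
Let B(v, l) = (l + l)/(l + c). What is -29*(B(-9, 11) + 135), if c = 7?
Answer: -35554/9 ≈ -3950.4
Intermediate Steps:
B(v, l) = 2*l/(7 + l) (B(v, l) = (l + l)/(l + 7) = (2*l)/(7 + l) = 2*l/(7 + l))
-29*(B(-9, 11) + 135) = -29*(2*11/(7 + 11) + 135) = -29*(2*11/18 + 135) = -29*(2*11*(1/18) + 135) = -29*(11/9 + 135) = -29*1226/9 = -35554/9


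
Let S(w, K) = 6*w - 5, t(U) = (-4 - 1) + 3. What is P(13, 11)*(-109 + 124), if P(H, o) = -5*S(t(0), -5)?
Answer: 1275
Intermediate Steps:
t(U) = -2 (t(U) = -5 + 3 = -2)
S(w, K) = -5 + 6*w
P(H, o) = 85 (P(H, o) = -5*(-5 + 6*(-2)) = -5*(-5 - 12) = -5*(-17) = 85)
P(13, 11)*(-109 + 124) = 85*(-109 + 124) = 85*15 = 1275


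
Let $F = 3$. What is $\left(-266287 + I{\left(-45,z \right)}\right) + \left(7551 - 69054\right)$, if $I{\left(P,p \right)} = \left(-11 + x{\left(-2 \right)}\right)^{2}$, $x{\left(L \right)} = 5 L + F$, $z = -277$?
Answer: $-327466$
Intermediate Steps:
$x{\left(L \right)} = 3 + 5 L$ ($x{\left(L \right)} = 5 L + 3 = 3 + 5 L$)
$I{\left(P,p \right)} = 324$ ($I{\left(P,p \right)} = \left(-11 + \left(3 + 5 \left(-2\right)\right)\right)^{2} = \left(-11 + \left(3 - 10\right)\right)^{2} = \left(-11 - 7\right)^{2} = \left(-18\right)^{2} = 324$)
$\left(-266287 + I{\left(-45,z \right)}\right) + \left(7551 - 69054\right) = \left(-266287 + 324\right) + \left(7551 - 69054\right) = -265963 + \left(7551 - 69054\right) = -265963 - 61503 = -327466$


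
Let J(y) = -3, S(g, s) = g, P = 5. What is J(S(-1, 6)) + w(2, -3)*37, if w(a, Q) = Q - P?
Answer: -299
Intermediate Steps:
w(a, Q) = -5 + Q (w(a, Q) = Q - 1*5 = Q - 5 = -5 + Q)
J(S(-1, 6)) + w(2, -3)*37 = -3 + (-5 - 3)*37 = -3 - 8*37 = -3 - 296 = -299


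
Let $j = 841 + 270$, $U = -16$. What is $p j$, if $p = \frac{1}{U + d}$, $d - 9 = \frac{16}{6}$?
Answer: $- \frac{3333}{13} \approx -256.38$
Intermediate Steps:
$d = \frac{35}{3}$ ($d = 9 + \frac{16}{6} = 9 + 16 \cdot \frac{1}{6} = 9 + \frac{8}{3} = \frac{35}{3} \approx 11.667$)
$p = - \frac{3}{13}$ ($p = \frac{1}{-16 + \frac{35}{3}} = \frac{1}{- \frac{13}{3}} = - \frac{3}{13} \approx -0.23077$)
$j = 1111$
$p j = \left(- \frac{3}{13}\right) 1111 = - \frac{3333}{13}$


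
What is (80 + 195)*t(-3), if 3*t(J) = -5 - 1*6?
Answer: -3025/3 ≈ -1008.3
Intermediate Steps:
t(J) = -11/3 (t(J) = (-5 - 1*6)/3 = (-5 - 6)/3 = (⅓)*(-11) = -11/3)
(80 + 195)*t(-3) = (80 + 195)*(-11/3) = 275*(-11/3) = -3025/3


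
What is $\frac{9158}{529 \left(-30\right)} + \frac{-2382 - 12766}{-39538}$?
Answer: $- \frac{30422561}{156867015} \approx -0.19394$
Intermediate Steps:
$\frac{9158}{529 \left(-30\right)} + \frac{-2382 - 12766}{-39538} = \frac{9158}{-15870} - - \frac{7574}{19769} = 9158 \left(- \frac{1}{15870}\right) + \frac{7574}{19769} = - \frac{4579}{7935} + \frac{7574}{19769} = - \frac{30422561}{156867015}$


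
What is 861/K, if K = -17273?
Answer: -861/17273 ≈ -0.049847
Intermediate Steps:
861/K = 861/(-17273) = 861*(-1/17273) = -861/17273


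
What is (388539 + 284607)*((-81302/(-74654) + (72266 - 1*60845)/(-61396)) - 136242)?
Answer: -105087381263463952755/1145864246 ≈ -9.1710e+10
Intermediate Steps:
(388539 + 284607)*((-81302/(-74654) + (72266 - 1*60845)/(-61396)) - 136242) = 673146*((-81302*(-1/74654) + (72266 - 60845)*(-1/61396)) - 136242) = 673146*((40651/37327 + 11421*(-1/61396)) - 136242) = 673146*((40651/37327 - 11421/61396) - 136242) = 673146*(2069497129/2291728492 - 136242) = 673146*(-312227603709935/2291728492) = -105087381263463952755/1145864246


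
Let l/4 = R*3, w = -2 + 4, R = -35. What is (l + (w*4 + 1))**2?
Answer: 168921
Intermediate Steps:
w = 2
l = -420 (l = 4*(-35*3) = 4*(-105) = -420)
(l + (w*4 + 1))**2 = (-420 + (2*4 + 1))**2 = (-420 + (8 + 1))**2 = (-420 + 9)**2 = (-411)**2 = 168921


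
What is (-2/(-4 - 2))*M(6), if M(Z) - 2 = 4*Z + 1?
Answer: 9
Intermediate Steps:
M(Z) = 3 + 4*Z (M(Z) = 2 + (4*Z + 1) = 2 + (1 + 4*Z) = 3 + 4*Z)
(-2/(-4 - 2))*M(6) = (-2/(-4 - 2))*(3 + 4*6) = (-2/(-6))*(3 + 24) = -1/6*(-2)*27 = (1/3)*27 = 9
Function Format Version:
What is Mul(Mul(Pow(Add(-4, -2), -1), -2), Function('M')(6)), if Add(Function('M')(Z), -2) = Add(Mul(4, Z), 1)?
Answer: 9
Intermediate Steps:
Function('M')(Z) = Add(3, Mul(4, Z)) (Function('M')(Z) = Add(2, Add(Mul(4, Z), 1)) = Add(2, Add(1, Mul(4, Z))) = Add(3, Mul(4, Z)))
Mul(Mul(Pow(Add(-4, -2), -1), -2), Function('M')(6)) = Mul(Mul(Pow(Add(-4, -2), -1), -2), Add(3, Mul(4, 6))) = Mul(Mul(Pow(-6, -1), -2), Add(3, 24)) = Mul(Mul(Rational(-1, 6), -2), 27) = Mul(Rational(1, 3), 27) = 9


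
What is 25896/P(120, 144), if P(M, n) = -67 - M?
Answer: -25896/187 ≈ -138.48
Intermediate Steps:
25896/P(120, 144) = 25896/(-67 - 1*120) = 25896/(-67 - 120) = 25896/(-187) = 25896*(-1/187) = -25896/187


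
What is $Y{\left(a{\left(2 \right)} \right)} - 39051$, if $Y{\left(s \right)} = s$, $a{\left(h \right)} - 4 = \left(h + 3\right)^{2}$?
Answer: $-39022$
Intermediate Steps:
$a{\left(h \right)} = 4 + \left(3 + h\right)^{2}$ ($a{\left(h \right)} = 4 + \left(h + 3\right)^{2} = 4 + \left(3 + h\right)^{2}$)
$Y{\left(a{\left(2 \right)} \right)} - 39051 = \left(4 + \left(3 + 2\right)^{2}\right) - 39051 = \left(4 + 5^{2}\right) - 39051 = \left(4 + 25\right) - 39051 = 29 - 39051 = -39022$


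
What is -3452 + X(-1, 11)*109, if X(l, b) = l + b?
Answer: -2362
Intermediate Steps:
X(l, b) = b + l
-3452 + X(-1, 11)*109 = -3452 + (11 - 1)*109 = -3452 + 10*109 = -3452 + 1090 = -2362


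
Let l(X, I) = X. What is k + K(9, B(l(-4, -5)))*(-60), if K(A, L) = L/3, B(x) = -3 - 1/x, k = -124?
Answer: -69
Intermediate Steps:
B(x) = -3 - 1/x
K(A, L) = L/3 (K(A, L) = L*(⅓) = L/3)
k + K(9, B(l(-4, -5)))*(-60) = -124 + ((-3 - 1/(-4))/3)*(-60) = -124 + ((-3 - 1*(-¼))/3)*(-60) = -124 + ((-3 + ¼)/3)*(-60) = -124 + ((⅓)*(-11/4))*(-60) = -124 - 11/12*(-60) = -124 + 55 = -69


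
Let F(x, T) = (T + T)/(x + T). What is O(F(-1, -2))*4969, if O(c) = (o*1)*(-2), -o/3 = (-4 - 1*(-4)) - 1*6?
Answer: -178884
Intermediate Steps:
o = 18 (o = -3*((-4 - 1*(-4)) - 1*6) = -3*((-4 + 4) - 6) = -3*(0 - 6) = -3*(-6) = 18)
F(x, T) = 2*T/(T + x) (F(x, T) = (2*T)/(T + x) = 2*T/(T + x))
O(c) = -36 (O(c) = (18*1)*(-2) = 18*(-2) = -36)
O(F(-1, -2))*4969 = -36*4969 = -178884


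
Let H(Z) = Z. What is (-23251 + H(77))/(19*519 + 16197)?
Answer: -11587/13029 ≈ -0.88932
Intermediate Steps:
(-23251 + H(77))/(19*519 + 16197) = (-23251 + 77)/(19*519 + 16197) = -23174/(9861 + 16197) = -23174/26058 = -23174*1/26058 = -11587/13029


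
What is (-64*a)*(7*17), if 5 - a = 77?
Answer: 548352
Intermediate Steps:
a = -72 (a = 5 - 1*77 = 5 - 77 = -72)
(-64*a)*(7*17) = (-64*(-72))*(7*17) = 4608*119 = 548352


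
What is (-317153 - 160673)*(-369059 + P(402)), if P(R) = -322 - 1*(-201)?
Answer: 176403802680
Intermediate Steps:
P(R) = -121 (P(R) = -322 + 201 = -121)
(-317153 - 160673)*(-369059 + P(402)) = (-317153 - 160673)*(-369059 - 121) = -477826*(-369180) = 176403802680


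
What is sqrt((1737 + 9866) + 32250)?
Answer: sqrt(43853) ≈ 209.41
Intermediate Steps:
sqrt((1737 + 9866) + 32250) = sqrt(11603 + 32250) = sqrt(43853)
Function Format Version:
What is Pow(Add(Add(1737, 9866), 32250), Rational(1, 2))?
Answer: Pow(43853, Rational(1, 2)) ≈ 209.41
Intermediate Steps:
Pow(Add(Add(1737, 9866), 32250), Rational(1, 2)) = Pow(Add(11603, 32250), Rational(1, 2)) = Pow(43853, Rational(1, 2))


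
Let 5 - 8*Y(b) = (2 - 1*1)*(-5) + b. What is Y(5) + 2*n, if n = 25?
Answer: 405/8 ≈ 50.625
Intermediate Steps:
Y(b) = 5/4 - b/8 (Y(b) = 5/8 - ((2 - 1*1)*(-5) + b)/8 = 5/8 - ((2 - 1)*(-5) + b)/8 = 5/8 - (1*(-5) + b)/8 = 5/8 - (-5 + b)/8 = 5/8 + (5/8 - b/8) = 5/4 - b/8)
Y(5) + 2*n = (5/4 - 1/8*5) + 2*25 = (5/4 - 5/8) + 50 = 5/8 + 50 = 405/8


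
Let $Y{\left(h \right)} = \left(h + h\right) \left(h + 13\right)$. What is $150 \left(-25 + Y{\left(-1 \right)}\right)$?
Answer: $-7350$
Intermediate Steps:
$Y{\left(h \right)} = 2 h \left(13 + h\right)$
$150 \left(-25 + Y{\left(-1 \right)}\right) = 150 \left(-25 + 2 \left(-1\right) \left(13 - 1\right)\right) = 150 \left(-25 + 2 \left(-1\right) 12\right) = 150 \left(-25 - 24\right) = 150 \left(-49\right) = -7350$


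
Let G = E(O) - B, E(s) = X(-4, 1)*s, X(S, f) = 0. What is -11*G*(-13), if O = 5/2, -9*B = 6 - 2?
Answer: 572/9 ≈ 63.556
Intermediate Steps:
B = -4/9 (B = -(6 - 2)/9 = -1/9*4 = -4/9 ≈ -0.44444)
O = 5/2 (O = 5*(1/2) = 5/2 ≈ 2.5000)
E(s) = 0 (E(s) = 0*s = 0)
G = 4/9 (G = 0 - 1*(-4/9) = 0 + 4/9 = 4/9 ≈ 0.44444)
-11*G*(-13) = -11*4/9*(-13) = -44/9*(-13) = 572/9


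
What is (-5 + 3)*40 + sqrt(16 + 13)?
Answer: -80 + sqrt(29) ≈ -74.615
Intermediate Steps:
(-5 + 3)*40 + sqrt(16 + 13) = -2*40 + sqrt(29) = -80 + sqrt(29)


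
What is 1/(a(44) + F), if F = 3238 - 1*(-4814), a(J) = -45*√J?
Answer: 61/490497 + 5*√11/3596978 ≈ 0.00012897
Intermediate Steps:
F = 8052 (F = 3238 + 4814 = 8052)
1/(a(44) + F) = 1/(-90*√11 + 8052) = 1/(8052 - 90*√11)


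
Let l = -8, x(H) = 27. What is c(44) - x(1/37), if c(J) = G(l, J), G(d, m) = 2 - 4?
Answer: -29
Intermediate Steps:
G(d, m) = -2
c(J) = -2
c(44) - x(1/37) = -2 - 1*27 = -2 - 27 = -29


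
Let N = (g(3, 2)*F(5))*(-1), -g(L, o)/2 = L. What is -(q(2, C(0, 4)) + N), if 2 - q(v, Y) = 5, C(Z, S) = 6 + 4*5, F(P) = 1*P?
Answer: -27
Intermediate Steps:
F(P) = P
C(Z, S) = 26 (C(Z, S) = 6 + 20 = 26)
g(L, o) = -2*L
q(v, Y) = -3 (q(v, Y) = 2 - 1*5 = 2 - 5 = -3)
N = 30 (N = (-2*3*5)*(-1) = -6*5*(-1) = -30*(-1) = 30)
-(q(2, C(0, 4)) + N) = -(-3 + 30) = -1*27 = -27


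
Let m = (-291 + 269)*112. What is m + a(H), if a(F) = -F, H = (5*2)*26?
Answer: -2724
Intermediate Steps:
H = 260 (H = 10*26 = 260)
m = -2464 (m = -22*112 = -2464)
m + a(H) = -2464 - 1*260 = -2464 - 260 = -2724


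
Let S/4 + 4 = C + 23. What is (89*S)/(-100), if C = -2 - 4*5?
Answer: 267/25 ≈ 10.680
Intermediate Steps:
C = -22 (C = -2 - 20 = -22)
S = -12 (S = -16 + 4*(-22 + 23) = -16 + 4*1 = -16 + 4 = -12)
(89*S)/(-100) = (89*(-12))/(-100) = -1068*(-1/100) = 267/25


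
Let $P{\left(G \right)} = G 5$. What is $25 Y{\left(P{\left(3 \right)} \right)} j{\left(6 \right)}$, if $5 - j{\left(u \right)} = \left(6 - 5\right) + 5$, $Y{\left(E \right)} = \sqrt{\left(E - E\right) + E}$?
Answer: $- 25 \sqrt{15} \approx -96.825$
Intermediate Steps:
$P{\left(G \right)} = 5 G$
$Y{\left(E \right)} = \sqrt{E}$ ($Y{\left(E \right)} = \sqrt{0 + E} = \sqrt{E}$)
$j{\left(u \right)} = -1$ ($j{\left(u \right)} = 5 - \left(\left(6 - 5\right) + 5\right) = 5 - \left(1 + 5\right) = 5 - 6 = -1$)
$25 Y{\left(P{\left(3 \right)} \right)} j{\left(6 \right)} = 25 \sqrt{5 \cdot 3} \left(-1\right) = 25 \sqrt{15} \left(-1\right) = - 25 \sqrt{15}$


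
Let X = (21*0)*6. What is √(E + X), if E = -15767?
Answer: I*√15767 ≈ 125.57*I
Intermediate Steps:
X = 0 (X = 0*6 = 0)
√(E + X) = √(-15767 + 0) = √(-15767) = I*√15767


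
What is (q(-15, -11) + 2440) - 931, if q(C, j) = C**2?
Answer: 1734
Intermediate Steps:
(q(-15, -11) + 2440) - 931 = ((-15)**2 + 2440) - 931 = (225 + 2440) - 931 = 2665 - 931 = 1734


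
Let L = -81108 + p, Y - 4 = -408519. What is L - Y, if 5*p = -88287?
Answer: 1548748/5 ≈ 3.0975e+5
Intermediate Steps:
p = -88287/5 (p = (⅕)*(-88287) = -88287/5 ≈ -17657.)
Y = -408515 (Y = 4 - 408519 = -408515)
L = -493827/5 (L = -81108 - 88287/5 = -493827/5 ≈ -98765.)
L - Y = -493827/5 - 1*(-408515) = -493827/5 + 408515 = 1548748/5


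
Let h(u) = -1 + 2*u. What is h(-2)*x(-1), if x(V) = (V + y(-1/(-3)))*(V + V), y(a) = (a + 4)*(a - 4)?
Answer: -1520/9 ≈ -168.89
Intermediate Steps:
y(a) = (-4 + a)*(4 + a) (y(a) = (4 + a)*(-4 + a) = (-4 + a)*(4 + a))
x(V) = 2*V*(-143/9 + V) (x(V) = (V + (-16 + (-1/(-3))²))*(V + V) = (V + (-16 + (-1*(-⅓))²))*(2*V) = (V + (-16 + (⅓)²))*(2*V) = (V + (-16 + ⅑))*(2*V) = (V - 143/9)*(2*V) = (-143/9 + V)*(2*V) = 2*V*(-143/9 + V))
h(-2)*x(-1) = (-1 + 2*(-2))*((2/9)*(-1)*(-143 + 9*(-1))) = (-1 - 4)*((2/9)*(-1)*(-143 - 9)) = -10*(-1)*(-152)/9 = -5*304/9 = -1520/9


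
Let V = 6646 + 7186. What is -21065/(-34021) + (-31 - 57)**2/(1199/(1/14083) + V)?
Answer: 356248245309/574932752329 ≈ 0.61963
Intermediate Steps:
V = 13832
-21065/(-34021) + (-31 - 57)**2/(1199/(1/14083) + V) = -21065/(-34021) + (-31 - 57)**2/(1199/(1/14083) + 13832) = -21065*(-1/34021) + (-88)**2/(1199/(1/14083) + 13832) = 21065/34021 + 7744/(1199*14083 + 13832) = 21065/34021 + 7744/(16885517 + 13832) = 21065/34021 + 7744/16899349 = 356248245309/574932752329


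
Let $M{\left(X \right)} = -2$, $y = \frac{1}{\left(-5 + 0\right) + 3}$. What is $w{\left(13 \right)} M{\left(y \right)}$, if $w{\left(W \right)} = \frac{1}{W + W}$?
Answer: $- \frac{1}{13} \approx -0.076923$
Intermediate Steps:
$w{\left(W \right)} = \frac{1}{2 W}$
$y = - \frac{1}{2}$ ($y = \frac{1}{-5 + 3} = \frac{1}{-2} = - \frac{1}{2} \approx -0.5$)
$w{\left(13 \right)} M{\left(y \right)} = \frac{1}{2 \cdot 13} \left(-2\right) = \frac{1}{2} \cdot \frac{1}{13} \left(-2\right) = \frac{1}{26} \left(-2\right) = - \frac{1}{13}$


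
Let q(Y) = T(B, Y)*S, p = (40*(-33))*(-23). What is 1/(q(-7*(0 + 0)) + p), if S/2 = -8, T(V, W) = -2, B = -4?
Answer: 1/30392 ≈ 3.2903e-5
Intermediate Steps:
p = 30360 (p = -1320*(-23) = 30360)
S = -16 (S = 2*(-8) = -16)
q(Y) = 32 (q(Y) = -2*(-16) = 32)
1/(q(-7*(0 + 0)) + p) = 1/(32 + 30360) = 1/30392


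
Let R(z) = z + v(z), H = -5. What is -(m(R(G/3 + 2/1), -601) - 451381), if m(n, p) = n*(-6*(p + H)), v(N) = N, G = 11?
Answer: 410173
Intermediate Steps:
R(z) = 2*z (R(z) = z + z = 2*z)
m(n, p) = n*(30 - 6*p) (m(n, p) = n*(-6*(p - 5)) = n*(-6*(-5 + p)) = n*(30 - 6*p))
-(m(R(G/3 + 2/1), -601) - 451381) = -(6*(2*(11/3 + 2/1))*(5 - 1*(-601)) - 451381) = -(6*(2*(11*(1/3) + 2*1))*(5 + 601) - 451381) = -(6*(2*(11/3 + 2))*606 - 451381) = -(6*(2*(17/3))*606 - 451381) = -(6*(34/3)*606 - 451381) = -(41208 - 451381) = -1*(-410173) = 410173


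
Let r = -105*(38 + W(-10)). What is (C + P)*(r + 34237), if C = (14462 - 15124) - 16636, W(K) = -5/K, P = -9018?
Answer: -794598462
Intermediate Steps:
r = -8085/2 (r = -105*(38 - 5/(-10)) = -105*(38 - 5*(-⅒)) = -105*(38 + ½) = -105*77/2 = -8085/2 ≈ -4042.5)
C = -17298 (C = -662 - 16636 = -17298)
(C + P)*(r + 34237) = (-17298 - 9018)*(-8085/2 + 34237) = -26316*60389/2 = -794598462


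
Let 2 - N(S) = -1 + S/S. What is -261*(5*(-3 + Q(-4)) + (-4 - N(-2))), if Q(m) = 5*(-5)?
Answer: 38106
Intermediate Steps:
Q(m) = -25
N(S) = 2 (N(S) = 2 - (-1 + S/S) = 2 - (-1 + 1) = 2 - 1*0 = 2 + 0 = 2)
-261*(5*(-3 + Q(-4)) + (-4 - N(-2))) = -261*(5*(-3 - 25) + (-4 - 1*2)) = -261*(5*(-28) + (-4 - 2)) = -261*(-140 - 6) = -261*(-146) = 38106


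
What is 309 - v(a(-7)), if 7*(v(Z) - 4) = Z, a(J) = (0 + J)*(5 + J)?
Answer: 303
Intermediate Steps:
a(J) = J*(5 + J)
v(Z) = 4 + Z/7
309 - v(a(-7)) = 309 - (4 + (-7*(5 - 7))/7) = 309 - (4 + (-7*(-2))/7) = 309 - (4 + (1/7)*14) = 309 - (4 + 2) = 309 - 1*6 = 309 - 6 = 303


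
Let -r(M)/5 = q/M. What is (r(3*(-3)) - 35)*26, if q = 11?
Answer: -6760/9 ≈ -751.11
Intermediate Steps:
r(M) = -55/M
(r(3*(-3)) - 35)*26 = (-55/(3*(-3)) - 35)*26 = (-55/(-9) - 35)*26 = (-55*(-⅑) - 35)*26 = (55/9 - 35)*26 = -260/9*26 = -6760/9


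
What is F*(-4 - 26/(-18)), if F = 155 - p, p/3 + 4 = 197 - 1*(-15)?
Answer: 10787/9 ≈ 1198.6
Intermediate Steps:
p = 624 (p = -12 + 3*(197 - 1*(-15)) = -12 + 3*(197 + 15) = -12 + 3*212 = -12 + 636 = 624)
F = -469 (F = 155 - 1*624 = 155 - 624 = -469)
F*(-4 - 26/(-18)) = -469*(-4 - 26/(-18)) = -469*(-4 - 26*(-1)/18) = -469*(-4 - 1*(-13/9)) = -469*(-4 + 13/9) = -469*(-23/9) = 10787/9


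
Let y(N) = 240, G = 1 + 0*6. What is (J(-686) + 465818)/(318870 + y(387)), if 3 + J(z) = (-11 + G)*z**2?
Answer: -848029/63822 ≈ -13.287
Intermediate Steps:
G = 1 (G = 1 + 0 = 1)
J(z) = -3 - 10*z**2 (J(z) = -3 + (-11 + 1)*z**2 = -3 - 10*z**2)
(J(-686) + 465818)/(318870 + y(387)) = ((-3 - 10*(-686)**2) + 465818)/(318870 + 240) = ((-3 - 10*470596) + 465818)/319110 = ((-3 - 4705960) + 465818)*(1/319110) = (-4705963 + 465818)*(1/319110) = -4240145*1/319110 = -848029/63822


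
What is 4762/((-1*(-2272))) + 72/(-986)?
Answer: 1132937/560048 ≈ 2.0229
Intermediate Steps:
4762/((-1*(-2272))) + 72/(-986) = 4762/2272 + 72*(-1/986) = 4762*(1/2272) - 36/493 = 2381/1136 - 36/493 = 1132937/560048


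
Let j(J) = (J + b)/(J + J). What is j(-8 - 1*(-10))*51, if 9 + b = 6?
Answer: -51/4 ≈ -12.750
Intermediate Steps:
b = -3 (b = -9 + 6 = -3)
j(J) = (-3 + J)/(2*J) (j(J) = (J - 3)/(J + J) = (-3 + J)/((2*J)) = (-3 + J)*(1/(2*J)) = (-3 + J)/(2*J))
j(-8 - 1*(-10))*51 = ((-3 + (-8 - 1*(-10)))/(2*(-8 - 1*(-10))))*51 = ((-3 + (-8 + 10))/(2*(-8 + 10)))*51 = ((1/2)*(-3 + 2)/2)*51 = ((1/2)*(1/2)*(-1))*51 = -1/4*51 = -51/4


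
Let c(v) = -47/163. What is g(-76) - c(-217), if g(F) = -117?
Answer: -19024/163 ≈ -116.71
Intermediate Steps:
c(v) = -47/163 (c(v) = -47*1/163 = -47/163)
g(-76) - c(-217) = -117 - 1*(-47/163) = -117 + 47/163 = -19024/163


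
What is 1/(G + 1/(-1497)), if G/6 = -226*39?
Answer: -1497/79167349 ≈ -1.8909e-5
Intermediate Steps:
G = -52884 (G = 6*(-226*39) = 6*(-8814) = -52884)
1/(G + 1/(-1497)) = 1/(-52884 + 1/(-1497)) = 1/(-52884 - 1/1497) = 1/(-79167349/1497) = -1497/79167349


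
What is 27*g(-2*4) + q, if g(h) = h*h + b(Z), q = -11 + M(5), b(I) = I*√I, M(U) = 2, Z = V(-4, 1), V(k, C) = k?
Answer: 1719 - 216*I ≈ 1719.0 - 216.0*I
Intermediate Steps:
Z = -4
b(I) = I^(3/2)
q = -9 (q = -11 + 2 = -9)
g(h) = h² - 8*I (g(h) = h*h + (-4)^(3/2) = h² - 8*I)
27*g(-2*4) + q = 27*((-2*4)² - 8*I) - 9 = 27*((-8)² - 8*I) - 9 = 27*(64 - 8*I) - 9 = (1728 - 216*I) - 9 = 1719 - 216*I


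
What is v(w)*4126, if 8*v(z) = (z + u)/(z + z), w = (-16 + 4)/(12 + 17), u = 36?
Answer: -88709/4 ≈ -22177.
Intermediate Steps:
w = -12/29 ≈ -0.41379
v(z) = (36 + z)/(16*z) (v(z) = ((z + 36)/(z + z))/8 = ((36 + z)/((2*z)))/8 = ((36 + z)*(1/(2*z)))/8 = ((36 + z)/(2*z))/8 = (36 + z)/(16*z))
v(w)*4126 = ((36 - 12/29)/(16*(-12/29)))*4126 = ((1/16)*(-29/12)*(1032/29))*4126 = -43/8*4126 = -88709/4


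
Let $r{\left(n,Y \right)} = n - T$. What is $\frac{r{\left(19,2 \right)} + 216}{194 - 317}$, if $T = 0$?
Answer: $- \frac{235}{123} \approx -1.9106$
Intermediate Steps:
$r{\left(n,Y \right)} = n$ ($r{\left(n,Y \right)} = n - 0 = n + 0 = n$)
$\frac{r{\left(19,2 \right)} + 216}{194 - 317} = \frac{19 + 216}{194 - 317} = \frac{235}{-123} = 235 \left(- \frac{1}{123}\right) = - \frac{235}{123}$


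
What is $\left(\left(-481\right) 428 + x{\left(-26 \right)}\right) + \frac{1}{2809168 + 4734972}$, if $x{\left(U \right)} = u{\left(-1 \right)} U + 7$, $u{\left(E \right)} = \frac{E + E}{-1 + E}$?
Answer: $- \frac{1553240352179}{7544140} \approx -2.0589 \cdot 10^{5}$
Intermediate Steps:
$u{\left(E \right)} = \frac{2 E}{-1 + E}$
$x{\left(U \right)} = 7 + U$ ($x{\left(U \right)} = 2 \left(-1\right) \frac{1}{-1 - 1} U + 7 = 2 \left(-1\right) \frac{1}{-2} U + 7 = 2 \left(-1\right) \left(- \frac{1}{2}\right) U + 7 = 1 U + 7 = U + 7 = 7 + U$)
$\left(\left(-481\right) 428 + x{\left(-26 \right)}\right) + \frac{1}{2809168 + 4734972} = \left(\left(-481\right) 428 + \left(7 - 26\right)\right) + \frac{1}{2809168 + 4734972} = \left(-205868 - 19\right) + \frac{1}{7544140} = -205887 + \frac{1}{7544140} = - \frac{1553240352179}{7544140}$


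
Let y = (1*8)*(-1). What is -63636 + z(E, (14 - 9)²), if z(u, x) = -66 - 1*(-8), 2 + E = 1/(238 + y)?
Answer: -63694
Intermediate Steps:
y = -8 (y = 8*(-1) = -8)
E = -459/230 (E = -2 + 1/(238 - 8) = -2 + 1/230 = -459/230 ≈ -1.9957)
z(u, x) = -58 (z(u, x) = -66 + 8 = -58)
-63636 + z(E, (14 - 9)²) = -63636 - 58 = -63694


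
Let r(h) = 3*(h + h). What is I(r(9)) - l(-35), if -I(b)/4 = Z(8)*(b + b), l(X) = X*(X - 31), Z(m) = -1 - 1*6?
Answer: 714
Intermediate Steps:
r(h) = 6*h (r(h) = 3*(2*h) = 6*h)
Z(m) = -7 (Z(m) = -1 - 6 = -7)
l(X) = X*(-31 + X)
I(b) = 56*b (I(b) = -(-28)*(b + b) = -(-28)*2*b = -(-56)*b = 56*b)
I(r(9)) - l(-35) = 56*(6*9) - (-35)*(-31 - 35) = 56*54 - (-35)*(-66) = 3024 - 1*2310 = 3024 - 2310 = 714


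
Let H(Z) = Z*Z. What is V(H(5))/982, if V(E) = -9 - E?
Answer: -17/491 ≈ -0.034623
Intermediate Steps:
H(Z) = Z²
V(H(5))/982 = (-9 - 1*5²)/982 = (-9 - 1*25)*(1/982) = (-9 - 25)*(1/982) = -34*1/982 = -17/491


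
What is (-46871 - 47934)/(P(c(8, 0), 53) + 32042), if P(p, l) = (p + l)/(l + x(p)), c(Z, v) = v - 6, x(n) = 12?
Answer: -6162325/2082777 ≈ -2.9587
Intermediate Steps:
c(Z, v) = -6 + v
P(p, l) = (l + p)/(12 + l) (P(p, l) = (p + l)/(l + 12) = (l + p)/(12 + l))
(-46871 - 47934)/(P(c(8, 0), 53) + 32042) = (-46871 - 47934)/((53 + (-6 + 0))/(12 + 53) + 32042) = -94805/((53 - 6)/65 + 32042) = -94805/((1/65)*47 + 32042) = -94805/(47/65 + 32042) = -94805/2082777/65 = -94805*65/2082777 = -6162325/2082777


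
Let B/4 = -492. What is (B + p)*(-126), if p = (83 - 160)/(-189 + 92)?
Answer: 24043194/97 ≈ 2.4787e+5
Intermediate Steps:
B = -1968 (B = 4*(-492) = -1968)
p = 77/97 (p = -77/(-97) = -77*(-1/97) = 77/97 ≈ 0.79381)
(B + p)*(-126) = (-1968 + 77/97)*(-126) = -190819/97*(-126) = 24043194/97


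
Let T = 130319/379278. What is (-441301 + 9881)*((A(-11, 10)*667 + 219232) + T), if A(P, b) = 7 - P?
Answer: -18918547111547930/189639 ≈ -9.9761e+10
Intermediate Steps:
T = 130319/379278 (T = 130319*(1/379278) = 130319/379278 ≈ 0.34360)
(-441301 + 9881)*((A(-11, 10)*667 + 219232) + T) = (-441301 + 9881)*(((7 - 1*(-11))*667 + 219232) + 130319/379278) = -431420*(((7 + 11)*667 + 219232) + 130319/379278) = -431420*((18*667 + 219232) + 130319/379278) = -431420*((12006 + 219232) + 130319/379278) = -431420*(231238 + 130319/379278) = -431420*87703616483/379278 = -18918547111547930/189639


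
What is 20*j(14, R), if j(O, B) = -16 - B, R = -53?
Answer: 740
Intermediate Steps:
20*j(14, R) = 20*(-16 - 1*(-53)) = 20*(-16 + 53) = 20*37 = 740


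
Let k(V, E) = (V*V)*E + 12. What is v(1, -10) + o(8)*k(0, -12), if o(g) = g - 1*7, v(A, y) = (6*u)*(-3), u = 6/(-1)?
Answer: 120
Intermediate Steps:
u = -6 (u = 6*(-1) = -6)
k(V, E) = 12 + E*V**2 (k(V, E) = V**2*E + 12 = E*V**2 + 12 = 12 + E*V**2)
v(A, y) = 108 (v(A, y) = (6*(-6))*(-3) = -36*(-3) = 108)
o(g) = -7 + g (o(g) = g - 7 = -7 + g)
v(1, -10) + o(8)*k(0, -12) = 108 + (-7 + 8)*(12 - 12*0**2) = 108 + 1*(12 - 12*0) = 108 + 1*(12 + 0) = 108 + 1*12 = 108 + 12 = 120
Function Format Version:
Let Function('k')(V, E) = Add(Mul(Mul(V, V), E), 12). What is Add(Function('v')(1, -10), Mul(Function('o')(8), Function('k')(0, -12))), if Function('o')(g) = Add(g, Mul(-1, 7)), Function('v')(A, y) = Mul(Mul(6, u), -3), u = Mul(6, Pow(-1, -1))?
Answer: 120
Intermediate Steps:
u = -6 (u = Mul(6, -1) = -6)
Function('k')(V, E) = Add(12, Mul(E, Pow(V, 2))) (Function('k')(V, E) = Add(Mul(Pow(V, 2), E), 12) = Add(Mul(E, Pow(V, 2)), 12) = Add(12, Mul(E, Pow(V, 2))))
Function('v')(A, y) = 108 (Function('v')(A, y) = Mul(Mul(6, -6), -3) = Mul(-36, -3) = 108)
Function('o')(g) = Add(-7, g) (Function('o')(g) = Add(g, -7) = Add(-7, g))
Add(Function('v')(1, -10), Mul(Function('o')(8), Function('k')(0, -12))) = Add(108, Mul(Add(-7, 8), Add(12, Mul(-12, Pow(0, 2))))) = Add(108, Mul(1, Add(12, Mul(-12, 0)))) = Add(108, Mul(1, Add(12, 0))) = Add(108, Mul(1, 12)) = Add(108, 12) = 120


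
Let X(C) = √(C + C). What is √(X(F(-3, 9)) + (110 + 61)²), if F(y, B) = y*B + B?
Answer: √(29241 + 6*I) ≈ 171.0 + 0.018*I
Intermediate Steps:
F(y, B) = B + B*y (F(y, B) = B*y + B = B + B*y)
X(C) = √2*√C (X(C) = √(2*C) = √2*√C)
√(X(F(-3, 9)) + (110 + 61)²) = √(√2*√(9*(1 - 3)) + (110 + 61)²) = √(√2*√(9*(-2)) + 171²) = √(√2*√(-18) + 29241) = √(√2*(3*I*√2) + 29241) = √(6*I + 29241) = √(29241 + 6*I)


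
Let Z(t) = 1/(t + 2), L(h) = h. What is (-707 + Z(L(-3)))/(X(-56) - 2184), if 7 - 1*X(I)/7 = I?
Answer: 236/581 ≈ 0.40620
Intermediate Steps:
X(I) = 49 - 7*I
Z(t) = 1/(2 + t)
(-707 + Z(L(-3)))/(X(-56) - 2184) = (-707 + 1/(2 - 3))/((49 - 7*(-56)) - 2184) = (-707 + 1/(-1))/((49 + 392) - 2184) = (-707 - 1)/(441 - 2184) = -708/(-1743) = -708*(-1/1743) = 236/581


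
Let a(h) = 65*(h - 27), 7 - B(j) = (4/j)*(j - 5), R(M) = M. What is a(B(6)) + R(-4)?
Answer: -4042/3 ≈ -1347.3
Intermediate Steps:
B(j) = 7 - 4*(-5 + j)/j (B(j) = 7 - 4/j*(j - 5) = 7 - 4/j*(-5 + j) = 7 - 4*(-5 + j)/j)
a(h) = -1755 + 65*h (a(h) = 65*(-27 + h) = -1755 + 65*h)
a(B(6)) + R(-4) = (-1755 + 65*(3 + 20/6)) - 4 = (-1755 + 65*(3 + 20*(⅙))) - 4 = (-1755 + 65*(3 + 10/3)) - 4 = (-1755 + 65*(19/3)) - 4 = (-1755 + 1235/3) - 4 = -4030/3 - 4 = -4042/3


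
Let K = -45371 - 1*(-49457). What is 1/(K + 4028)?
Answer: 1/8114 ≈ 0.00012324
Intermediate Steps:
K = 4086 (K = -45371 + 49457 = 4086)
1/(K + 4028) = 1/(4086 + 4028) = 1/8114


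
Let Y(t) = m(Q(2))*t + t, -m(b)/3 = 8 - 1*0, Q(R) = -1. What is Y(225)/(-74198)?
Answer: 225/3226 ≈ 0.069746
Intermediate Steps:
m(b) = -24 (m(b) = -3*(8 - 1*0) = -3*(8 + 0) = -3*8 = -24)
Y(t) = -23*t (Y(t) = -24*t + t = -23*t)
Y(225)/(-74198) = -23*225/(-74198) = -5175*(-1/74198) = 225/3226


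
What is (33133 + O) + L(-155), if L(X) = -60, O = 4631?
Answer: 37704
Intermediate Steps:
(33133 + O) + L(-155) = (33133 + 4631) - 60 = 37764 - 60 = 37704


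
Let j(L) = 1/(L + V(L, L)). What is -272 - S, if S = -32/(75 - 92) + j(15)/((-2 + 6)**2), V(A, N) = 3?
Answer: -1340945/4896 ≈ -273.89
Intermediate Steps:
j(L) = 1/(3 + L) (j(L) = 1/(L + 3) = 1/(3 + L))
S = 9233/4896 (S = -32/(75 - 92) + 1/((3 + 15)*((-2 + 6)**2)) = -32/(-17) + 1/(18*(4**2)) = -32*(-1/17) + (1/18)/16 = 32/17 + (1/18)*(1/16) = 32/17 + 1/288 = 9233/4896 ≈ 1.8858)
-272 - S = -272 - 1*9233/4896 = -272 - 9233/4896 = -1340945/4896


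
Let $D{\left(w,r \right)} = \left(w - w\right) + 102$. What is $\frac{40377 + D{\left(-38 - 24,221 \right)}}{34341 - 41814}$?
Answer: $- \frac{13493}{2491} \approx -5.4167$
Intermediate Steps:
$D{\left(w,r \right)} = 102$ ($D{\left(w,r \right)} = 0 + 102 = 102$)
$\frac{40377 + D{\left(-38 - 24,221 \right)}}{34341 - 41814} = \frac{40377 + 102}{34341 - 41814} = \frac{40479}{-7473} = 40479 \left(- \frac{1}{7473}\right) = - \frac{13493}{2491}$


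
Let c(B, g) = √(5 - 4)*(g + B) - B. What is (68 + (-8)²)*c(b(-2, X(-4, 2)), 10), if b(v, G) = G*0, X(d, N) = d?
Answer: 1320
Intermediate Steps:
b(v, G) = 0
c(B, g) = g (c(B, g) = √1*(B + g) - B = 1*(B + g) - B = (B + g) - B = g)
(68 + (-8)²)*c(b(-2, X(-4, 2)), 10) = (68 + (-8)²)*10 = (68 + 64)*10 = 132*10 = 1320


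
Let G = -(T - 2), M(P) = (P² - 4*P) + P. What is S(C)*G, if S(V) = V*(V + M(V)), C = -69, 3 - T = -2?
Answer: 1014093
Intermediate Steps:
T = 5 (T = 3 - 1*(-2) = 3 + 2 = 5)
M(P) = P² - 3*P
S(V) = V*(V + V*(-3 + V))
G = -3 (G = -(5 - 2) = -1*3 = -3)
S(C)*G = ((-69)²*(-2 - 69))*(-3) = (4761*(-71))*(-3) = -338031*(-3) = 1014093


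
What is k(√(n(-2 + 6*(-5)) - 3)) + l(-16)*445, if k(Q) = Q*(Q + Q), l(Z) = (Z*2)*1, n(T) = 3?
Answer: -14240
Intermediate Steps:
l(Z) = 2*Z (l(Z) = (2*Z)*1 = 2*Z)
k(Q) = 2*Q² (k(Q) = Q*(2*Q) = 2*Q²)
k(√(n(-2 + 6*(-5)) - 3)) + l(-16)*445 = 2*(√(3 - 3))² + (2*(-16))*445 = 2*(√0)² - 32*445 = 2*0² - 14240 = 2*0 - 14240 = 0 - 14240 = -14240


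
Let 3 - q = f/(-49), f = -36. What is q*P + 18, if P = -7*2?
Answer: -96/7 ≈ -13.714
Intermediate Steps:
P = -14
q = 111/49 (q = 3 - (-36)/(-49) = 3 - (-36)*(-1)/49 = 3 - 1*36/49 = 3 - 36/49 = 111/49 ≈ 2.2653)
q*P + 18 = (111/49)*(-14) + 18 = -222/7 + 18 = -96/7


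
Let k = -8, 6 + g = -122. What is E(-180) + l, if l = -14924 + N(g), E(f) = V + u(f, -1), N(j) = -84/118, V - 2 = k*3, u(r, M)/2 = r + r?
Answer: -924336/59 ≈ -15667.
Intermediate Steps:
g = -128 (g = -6 - 122 = -128)
u(r, M) = 4*r (u(r, M) = 2*(r + r) = 2*(2*r) = 4*r)
V = -22 (V = 2 - 8*3 = 2 - 24 = -22)
N(j) = -42/59 (N(j) = -84*1/118 = -42/59)
E(f) = -22 + 4*f
l = -880558/59 (l = -14924 - 42/59 = -880558/59 ≈ -14925.)
E(-180) + l = (-22 + 4*(-180)) - 880558/59 = (-22 - 720) - 880558/59 = -742 - 880558/59 = -924336/59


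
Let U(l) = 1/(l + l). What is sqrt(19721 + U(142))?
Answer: sqrt(397654315)/142 ≈ 140.43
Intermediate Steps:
U(l) = 1/(2*l)
sqrt(19721 + U(142)) = sqrt(19721 + (1/2)/142) = sqrt(19721 + (1/2)*(1/142)) = sqrt(19721 + 1/284) = sqrt(5600765/284) = sqrt(397654315)/142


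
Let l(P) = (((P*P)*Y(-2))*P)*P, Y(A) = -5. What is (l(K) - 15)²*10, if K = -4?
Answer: 16770250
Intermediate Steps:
l(P) = -5*P⁴ (l(P) = (((P*P)*(-5))*P)*P = ((P²*(-5))*P)*P = ((-5*P²)*P)*P = (-5*P³)*P = -5*P⁴)
(l(K) - 15)²*10 = (-5*(-4)⁴ - 15)²*10 = (-5*256 - 15)²*10 = (-1280 - 15)²*10 = (-1295)²*10 = 1677025*10 = 16770250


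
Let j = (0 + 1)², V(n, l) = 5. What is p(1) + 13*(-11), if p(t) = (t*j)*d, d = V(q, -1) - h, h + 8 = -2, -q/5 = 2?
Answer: -128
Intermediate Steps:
q = -10 (q = -5*2 = -10)
h = -10 (h = -8 - 2 = -10)
d = 15 (d = 5 - 1*(-10) = 5 + 10 = 15)
j = 1 (j = 1² = 1)
p(t) = 15*t (p(t) = (t*1)*15 = t*15 = 15*t)
p(1) + 13*(-11) = 15*1 + 13*(-11) = 15 - 143 = -128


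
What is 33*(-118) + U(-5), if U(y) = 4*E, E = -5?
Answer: -3914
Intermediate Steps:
U(y) = -20 (U(y) = 4*(-5) = -20)
33*(-118) + U(-5) = 33*(-118) - 20 = -3894 - 20 = -3914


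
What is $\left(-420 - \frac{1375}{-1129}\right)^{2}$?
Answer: $\frac{223544568025}{1274641} \approx 1.7538 \cdot 10^{5}$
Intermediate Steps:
$\left(-420 - \frac{1375}{-1129}\right)^{2} = \left(-420 - - \frac{1375}{1129}\right)^{2} = \left(-420 + \frac{1375}{1129}\right)^{2} = \left(- \frac{472805}{1129}\right)^{2} = \frac{223544568025}{1274641}$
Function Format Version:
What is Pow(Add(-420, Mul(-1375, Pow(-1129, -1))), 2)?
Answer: Rational(223544568025, 1274641) ≈ 1.7538e+5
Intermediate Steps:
Pow(Add(-420, Mul(-1375, Pow(-1129, -1))), 2) = Pow(Add(-420, Mul(-1375, Rational(-1, 1129))), 2) = Pow(Add(-420, Rational(1375, 1129)), 2) = Pow(Rational(-472805, 1129), 2) = Rational(223544568025, 1274641)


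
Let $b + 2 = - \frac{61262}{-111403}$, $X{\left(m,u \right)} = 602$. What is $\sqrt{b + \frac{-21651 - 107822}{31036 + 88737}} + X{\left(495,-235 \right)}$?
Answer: $602 + \frac{i \sqrt{450626082578350878989}}{13343071519} \approx 602.0 + 1.5909 i$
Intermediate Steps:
$b = - \frac{161544}{111403}$ ($b = -2 - \frac{61262}{-111403} = -2 - - \frac{61262}{111403} = -2 + \frac{61262}{111403} = - \frac{161544}{111403} \approx -1.4501$)
$\sqrt{b + \frac{-21651 - 107822}{31036 + 88737}} + X{\left(495,-235 \right)} = \sqrt{- \frac{161544}{111403} + \frac{-21651 - 107822}{31036 + 88737}} + 602 = \sqrt{- \frac{161544}{111403} - \frac{129473}{119773}} + 602 = \sqrt{- \frac{33772290131}{13343071519}} + 602 = \frac{i \sqrt{450626082578350878989}}{13343071519} + 602 = 602 + \frac{i \sqrt{450626082578350878989}}{13343071519}$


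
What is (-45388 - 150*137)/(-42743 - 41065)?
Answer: 32969/41904 ≈ 0.78677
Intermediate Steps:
(-45388 - 150*137)/(-42743 - 41065) = (-45388 - 20550)/(-83808) = -65938*(-1/83808) = 32969/41904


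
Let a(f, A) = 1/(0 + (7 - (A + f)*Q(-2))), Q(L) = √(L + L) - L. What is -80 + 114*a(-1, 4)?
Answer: -2846/37 + 684*I/37 ≈ -76.919 + 18.486*I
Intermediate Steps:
Q(L) = -L + √2*√L (Q(L) = √(2*L) - L = √2*√L - L = -L + √2*√L)
a(f, A) = 1/(7 - (2 + 2*I)*(A + f)) (a(f, A) = 1/(0 + (7 - (A + f)*(-1*(-2) + √2*√(-2)))) = 1/(0 + (7 - (A + f)*(2 + √2*(I*√2)))) = 1/(0 + (7 - (A + f)*(2 + 2*I))) = 1/(0 + (7 - (2 + 2*I)*(A + f))) = 1/(7 - (2 + 2*I)*(A + f)))
-80 + 114*a(-1, 4) = -80 + 114*(-1/(-7 + 2*4*(1 + I) + 2*(-1)*(1 + I))) = -80 + 114*(-1/(-7 + (8 + 8*I) + (-2 - 2*I))) = -80 + 114*(-1/(-1 + 6*I)) = -80 + 114*(-(-1 - 6*I)/37) = -80 - 114*(-1 - 6*I)/37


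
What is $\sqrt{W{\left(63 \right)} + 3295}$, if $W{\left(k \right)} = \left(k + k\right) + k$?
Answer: $2 \sqrt{871} \approx 59.025$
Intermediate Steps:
$W{\left(k \right)} = 3 k$ ($W{\left(k \right)} = 2 k + k = 3 k$)
$\sqrt{W{\left(63 \right)} + 3295} = \sqrt{3 \cdot 63 + 3295} = \sqrt{189 + 3295} = \sqrt{3484} = 2 \sqrt{871}$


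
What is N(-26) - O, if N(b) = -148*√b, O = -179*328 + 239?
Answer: 58473 - 148*I*√26 ≈ 58473.0 - 754.66*I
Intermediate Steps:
O = -58473 (O = -58712 + 239 = -58473)
N(-26) - O = -148*I*√26 - 1*(-58473) = -148*I*√26 + 58473 = 58473 - 148*I*√26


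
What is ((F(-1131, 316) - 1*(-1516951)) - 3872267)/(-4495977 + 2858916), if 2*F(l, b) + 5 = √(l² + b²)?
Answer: 4710637/3274122 - √1379017/3274122 ≈ 1.4384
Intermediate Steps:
F(l, b) = -5/2 + √(b² + l²)/2 (F(l, b) = -5/2 + √(l² + b²)/2 = -5/2 + √(b² + l²)/2)
((F(-1131, 316) - 1*(-1516951)) - 3872267)/(-4495977 + 2858916) = (((-5/2 + √(316² + (-1131)²)/2) - 1*(-1516951)) - 3872267)/(-4495977 + 2858916) = (((-5/2 + √(99856 + 1279161)/2) + 1516951) - 3872267)/(-1637061) = (((-5/2 + √1379017/2) + 1516951) - 3872267)*(-1/1637061) = ((3033897/2 + √1379017/2) - 3872267)*(-1/1637061) = (-4710637/2 + √1379017/2)*(-1/1637061) = 4710637/3274122 - √1379017/3274122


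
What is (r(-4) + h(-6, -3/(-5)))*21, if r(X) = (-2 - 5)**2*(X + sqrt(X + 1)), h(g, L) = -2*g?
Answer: -3864 + 1029*I*sqrt(3) ≈ -3864.0 + 1782.3*I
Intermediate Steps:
r(X) = 49*X + 49*sqrt(1 + X) (r(X) = (-7)**2*(X + sqrt(1 + X)) = 49*(X + sqrt(1 + X)) = 49*X + 49*sqrt(1 + X))
(r(-4) + h(-6, -3/(-5)))*21 = ((49*(-4) + 49*sqrt(1 - 4)) - 2*(-6))*21 = ((-196 + 49*sqrt(-3)) + 12)*21 = ((-196 + 49*(I*sqrt(3))) + 12)*21 = ((-196 + 49*I*sqrt(3)) + 12)*21 = (-184 + 49*I*sqrt(3))*21 = -3864 + 1029*I*sqrt(3)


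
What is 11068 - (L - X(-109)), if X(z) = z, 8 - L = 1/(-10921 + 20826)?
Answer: 108469656/9905 ≈ 10951.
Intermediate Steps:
L = 79239/9905 (L = 8 - 1/(-10921 + 20826) = 8 - 1/9905 = 79239/9905 ≈ 7.9999)
11068 - (L - X(-109)) = 11068 - (79239/9905 - 1*(-109)) = 11068 - (79239/9905 + 109) = 11068 - 1*1158884/9905 = 11068 - 1158884/9905 = 108469656/9905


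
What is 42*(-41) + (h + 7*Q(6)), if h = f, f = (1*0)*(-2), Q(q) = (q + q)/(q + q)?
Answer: -1715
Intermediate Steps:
Q(q) = 1 (Q(q) = (2*q)/((2*q)) = (2*q)*(1/(2*q)) = 1)
f = 0 (f = 0*(-2) = 0)
h = 0
42*(-41) + (h + 7*Q(6)) = 42*(-41) + (0 + 7*1) = -1722 + (0 + 7) = -1722 + 7 = -1715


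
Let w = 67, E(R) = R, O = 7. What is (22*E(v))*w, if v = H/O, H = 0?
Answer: 0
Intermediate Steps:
v = 0 (v = 0/7 = 0*(⅐) = 0)
(22*E(v))*w = (22*0)*67 = 0*67 = 0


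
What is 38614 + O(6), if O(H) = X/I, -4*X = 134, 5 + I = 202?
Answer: 15213849/394 ≈ 38614.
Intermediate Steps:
I = 197 (I = -5 + 202 = 197)
X = -67/2 (X = -¼*134 = -67/2 ≈ -33.500)
O(H) = -67/394 (O(H) = -67/2/197 = -67/2*1/197 = -67/394)
38614 + O(6) = 38614 - 67/394 = 15213849/394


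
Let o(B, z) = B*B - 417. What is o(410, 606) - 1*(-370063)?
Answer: 537746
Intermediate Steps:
o(B, z) = -417 + B² (o(B, z) = B² - 417 = -417 + B²)
o(410, 606) - 1*(-370063) = (-417 + 410²) - 1*(-370063) = (-417 + 168100) + 370063 = 167683 + 370063 = 537746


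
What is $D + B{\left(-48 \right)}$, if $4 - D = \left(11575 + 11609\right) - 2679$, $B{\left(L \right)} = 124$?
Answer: $-20377$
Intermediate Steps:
$D = -20501$ ($D = 4 - \left(\left(11575 + 11609\right) - 2679\right) = 4 - \left(23184 - 2679\right) = 4 - 20505 = -20501$)
$D + B{\left(-48 \right)} = -20501 + 124 = -20377$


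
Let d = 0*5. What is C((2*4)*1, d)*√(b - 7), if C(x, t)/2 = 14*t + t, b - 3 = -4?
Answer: 0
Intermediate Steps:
b = -1 (b = 3 - 4 = -1)
d = 0
C(x, t) = 30*t (C(x, t) = 2*(14*t + t) = 2*(15*t) = 30*t)
C((2*4)*1, d)*√(b - 7) = (30*0)*√(-1 - 7) = 0*√(-8) = 0*(2*I*√2) = 0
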